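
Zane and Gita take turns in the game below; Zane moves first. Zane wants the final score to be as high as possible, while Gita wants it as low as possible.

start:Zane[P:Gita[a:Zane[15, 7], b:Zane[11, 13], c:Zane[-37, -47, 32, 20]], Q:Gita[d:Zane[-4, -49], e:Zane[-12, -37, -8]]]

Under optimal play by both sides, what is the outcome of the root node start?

a (Zane): max(15, 7) = 15
b (Zane): max(11, 13) = 13
c (Zane): max(-37, -47, 32, 20) = 32
P (Gita): min(15, 13, 32) = 13
d (Zane): max(-4, -49) = -4
e (Zane): max(-12, -37, -8) = -8
Q (Gita): min(-4, -8) = -8
start (Zane): max(13, -8) = 13

13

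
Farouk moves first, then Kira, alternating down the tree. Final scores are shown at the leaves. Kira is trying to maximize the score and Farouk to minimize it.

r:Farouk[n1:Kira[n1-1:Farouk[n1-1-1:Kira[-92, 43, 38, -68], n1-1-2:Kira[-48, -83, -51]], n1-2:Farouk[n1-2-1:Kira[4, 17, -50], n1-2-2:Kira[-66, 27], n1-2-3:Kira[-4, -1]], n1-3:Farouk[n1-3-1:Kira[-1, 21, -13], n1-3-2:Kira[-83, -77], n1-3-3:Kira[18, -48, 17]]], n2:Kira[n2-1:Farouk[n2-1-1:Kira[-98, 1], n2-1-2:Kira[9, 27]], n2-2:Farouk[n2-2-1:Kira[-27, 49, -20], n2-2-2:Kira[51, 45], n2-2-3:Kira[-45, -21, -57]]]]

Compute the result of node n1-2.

-1

n1-2-1 (Kira): max(4, 17, -50) = 17
n1-2-2 (Kira): max(-66, 27) = 27
n1-2-3 (Kira): max(-4, -1) = -1
n1-2 (Farouk): min(17, 27, -1) = -1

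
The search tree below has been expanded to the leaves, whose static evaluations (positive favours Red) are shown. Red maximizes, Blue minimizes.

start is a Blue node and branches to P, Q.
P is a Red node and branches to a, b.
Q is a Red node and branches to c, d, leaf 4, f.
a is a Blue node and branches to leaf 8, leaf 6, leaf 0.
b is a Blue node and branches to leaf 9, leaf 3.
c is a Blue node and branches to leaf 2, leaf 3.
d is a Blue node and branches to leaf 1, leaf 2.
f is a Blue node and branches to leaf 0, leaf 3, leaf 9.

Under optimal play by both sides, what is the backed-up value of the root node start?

3

a (Blue): min(8, 6, 0) = 0
b (Blue): min(9, 3) = 3
P (Red): max(0, 3) = 3
c (Blue): min(2, 3) = 2
d (Blue): min(1, 2) = 1
f (Blue): min(0, 3, 9) = 0
Q (Red): max(2, 1, 4, 0) = 4
start (Blue): min(3, 4) = 3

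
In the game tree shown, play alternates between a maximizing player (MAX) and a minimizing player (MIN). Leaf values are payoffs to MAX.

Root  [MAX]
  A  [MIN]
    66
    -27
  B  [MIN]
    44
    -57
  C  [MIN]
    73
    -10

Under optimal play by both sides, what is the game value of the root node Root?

-10

A (MIN): min(66, -27) = -27
B (MIN): min(44, -57) = -57
C (MIN): min(73, -10) = -10
Root (MAX): max(-27, -57, -10) = -10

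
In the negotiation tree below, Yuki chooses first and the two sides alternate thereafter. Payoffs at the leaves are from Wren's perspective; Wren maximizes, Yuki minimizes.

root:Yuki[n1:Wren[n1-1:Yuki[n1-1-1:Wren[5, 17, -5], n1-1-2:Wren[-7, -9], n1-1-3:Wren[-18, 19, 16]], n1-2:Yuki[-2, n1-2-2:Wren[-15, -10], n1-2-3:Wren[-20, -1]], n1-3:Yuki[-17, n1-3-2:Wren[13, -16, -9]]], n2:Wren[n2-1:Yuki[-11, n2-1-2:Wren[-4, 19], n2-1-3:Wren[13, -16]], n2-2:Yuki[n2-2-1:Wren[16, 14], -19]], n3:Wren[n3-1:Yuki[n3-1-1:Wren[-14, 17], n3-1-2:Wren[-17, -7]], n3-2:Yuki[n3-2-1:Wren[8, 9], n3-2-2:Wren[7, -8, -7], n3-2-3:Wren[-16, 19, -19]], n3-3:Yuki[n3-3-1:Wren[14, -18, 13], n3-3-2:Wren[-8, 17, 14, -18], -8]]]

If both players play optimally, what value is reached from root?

n1-1-1 (Wren): max(5, 17, -5) = 17
n1-1-2 (Wren): max(-7, -9) = -7
n1-1-3 (Wren): max(-18, 19, 16) = 19
n1-1 (Yuki): min(17, -7, 19) = -7
n1-2-2 (Wren): max(-15, -10) = -10
n1-2-3 (Wren): max(-20, -1) = -1
n1-2 (Yuki): min(-2, -10, -1) = -10
n1-3-2 (Wren): max(13, -16, -9) = 13
n1-3 (Yuki): min(-17, 13) = -17
n1 (Wren): max(-7, -10, -17) = -7
n2-1-2 (Wren): max(-4, 19) = 19
n2-1-3 (Wren): max(13, -16) = 13
n2-1 (Yuki): min(-11, 19, 13) = -11
n2-2-1 (Wren): max(16, 14) = 16
n2-2 (Yuki): min(16, -19) = -19
n2 (Wren): max(-11, -19) = -11
n3-1-1 (Wren): max(-14, 17) = 17
n3-1-2 (Wren): max(-17, -7) = -7
n3-1 (Yuki): min(17, -7) = -7
n3-2-1 (Wren): max(8, 9) = 9
n3-2-2 (Wren): max(7, -8, -7) = 7
n3-2-3 (Wren): max(-16, 19, -19) = 19
n3-2 (Yuki): min(9, 7, 19) = 7
n3-3-1 (Wren): max(14, -18, 13) = 14
n3-3-2 (Wren): max(-8, 17, 14, -18) = 17
n3-3 (Yuki): min(14, 17, -8) = -8
n3 (Wren): max(-7, 7, -8) = 7
root (Yuki): min(-7, -11, 7) = -11

-11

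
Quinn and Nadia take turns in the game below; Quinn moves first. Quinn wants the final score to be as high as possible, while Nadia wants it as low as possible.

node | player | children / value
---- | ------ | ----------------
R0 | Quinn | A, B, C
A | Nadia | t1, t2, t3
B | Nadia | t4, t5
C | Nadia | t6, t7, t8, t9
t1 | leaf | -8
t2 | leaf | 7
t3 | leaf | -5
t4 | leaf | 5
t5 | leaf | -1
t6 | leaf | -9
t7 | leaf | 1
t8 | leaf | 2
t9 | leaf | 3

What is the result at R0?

A (Nadia): min(-8, 7, -5) = -8
B (Nadia): min(5, -1) = -1
C (Nadia): min(-9, 1, 2, 3) = -9
R0 (Quinn): max(-8, -1, -9) = -1

-1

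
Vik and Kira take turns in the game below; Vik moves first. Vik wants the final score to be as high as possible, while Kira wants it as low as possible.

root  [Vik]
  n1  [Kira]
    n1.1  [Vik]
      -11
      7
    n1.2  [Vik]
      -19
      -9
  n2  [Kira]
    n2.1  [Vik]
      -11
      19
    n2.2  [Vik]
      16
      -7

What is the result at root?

n1.1 (Vik): max(-11, 7) = 7
n1.2 (Vik): max(-19, -9) = -9
n1 (Kira): min(7, -9) = -9
n2.1 (Vik): max(-11, 19) = 19
n2.2 (Vik): max(16, -7) = 16
n2 (Kira): min(19, 16) = 16
root (Vik): max(-9, 16) = 16

16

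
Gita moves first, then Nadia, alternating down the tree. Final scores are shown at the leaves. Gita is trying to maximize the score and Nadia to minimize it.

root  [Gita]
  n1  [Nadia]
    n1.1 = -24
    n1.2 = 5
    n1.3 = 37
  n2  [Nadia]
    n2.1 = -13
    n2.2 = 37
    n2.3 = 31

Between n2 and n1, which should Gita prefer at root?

n2

n2 (Nadia): min(-13, 37, 31) = -13
n1 (Nadia): min(-24, 5, 37) = -24
Gita prefers the higher value; n2=-13, n1=-24. n2 is better since -13 > -24.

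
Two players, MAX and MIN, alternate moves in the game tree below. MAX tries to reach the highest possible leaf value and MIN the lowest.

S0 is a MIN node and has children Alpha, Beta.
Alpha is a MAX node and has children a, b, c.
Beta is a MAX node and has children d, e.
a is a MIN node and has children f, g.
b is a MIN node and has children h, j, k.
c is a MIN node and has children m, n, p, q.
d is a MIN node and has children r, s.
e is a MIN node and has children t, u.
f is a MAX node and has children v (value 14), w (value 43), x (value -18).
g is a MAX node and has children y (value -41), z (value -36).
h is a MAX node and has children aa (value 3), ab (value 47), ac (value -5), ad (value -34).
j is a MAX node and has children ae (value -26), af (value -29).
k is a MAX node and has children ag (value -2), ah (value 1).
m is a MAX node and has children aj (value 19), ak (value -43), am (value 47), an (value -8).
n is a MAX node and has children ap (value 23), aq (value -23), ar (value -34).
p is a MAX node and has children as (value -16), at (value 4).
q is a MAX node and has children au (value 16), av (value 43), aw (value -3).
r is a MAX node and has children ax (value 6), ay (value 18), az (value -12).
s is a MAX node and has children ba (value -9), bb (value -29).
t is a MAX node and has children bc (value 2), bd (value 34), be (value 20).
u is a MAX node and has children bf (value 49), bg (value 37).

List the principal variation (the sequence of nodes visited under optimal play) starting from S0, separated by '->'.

S0 -> Alpha -> c -> p -> at

f (MAX): max(14, 43, -18) = 43
g (MAX): max(-41, -36) = -36
a (MIN): min(43, -36) = -36
h (MAX): max(3, 47, -5, -34) = 47
j (MAX): max(-26, -29) = -26
k (MAX): max(-2, 1) = 1
b (MIN): min(47, -26, 1) = -26
m (MAX): max(19, -43, 47, -8) = 47
n (MAX): max(23, -23, -34) = 23
p (MAX): max(-16, 4) = 4
q (MAX): max(16, 43, -3) = 43
c (MIN): min(47, 23, 4, 43) = 4
Alpha (MAX): max(-36, -26, 4) = 4
r (MAX): max(6, 18, -12) = 18
s (MAX): max(-9, -29) = -9
d (MIN): min(18, -9) = -9
t (MAX): max(2, 34, 20) = 34
u (MAX): max(49, 37) = 49
e (MIN): min(34, 49) = 34
Beta (MAX): max(-9, 34) = 34
S0 (MIN): min(4, 34) = 4
At S0, MIN picks Alpha (lowest: 4).
At Alpha, MAX picks c (highest: 4).
At c, MIN picks p (lowest: 4).
At p, MAX picks at (highest: 4).
Terminal value 4.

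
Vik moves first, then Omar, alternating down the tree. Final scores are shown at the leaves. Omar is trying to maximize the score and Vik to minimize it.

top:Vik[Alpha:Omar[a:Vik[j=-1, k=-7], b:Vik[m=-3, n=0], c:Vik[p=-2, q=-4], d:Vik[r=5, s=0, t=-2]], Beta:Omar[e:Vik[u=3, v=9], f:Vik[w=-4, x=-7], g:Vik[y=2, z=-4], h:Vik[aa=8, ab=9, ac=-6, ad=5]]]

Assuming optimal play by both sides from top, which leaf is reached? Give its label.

t

a (Vik): min(-1, -7) = -7
b (Vik): min(-3, 0) = -3
c (Vik): min(-2, -4) = -4
d (Vik): min(5, 0, -2) = -2
Alpha (Omar): max(-7, -3, -4, -2) = -2
e (Vik): min(3, 9) = 3
f (Vik): min(-4, -7) = -7
g (Vik): min(2, -4) = -4
h (Vik): min(8, 9, -6, 5) = -6
Beta (Omar): max(3, -7, -4, -6) = 3
top (Vik): min(-2, 3) = -2
At top, Vik picks Alpha (lowest: -2).
At Alpha, Omar picks d (highest: -2).
At d, Vik picks t (lowest: -2).
Terminal value -2.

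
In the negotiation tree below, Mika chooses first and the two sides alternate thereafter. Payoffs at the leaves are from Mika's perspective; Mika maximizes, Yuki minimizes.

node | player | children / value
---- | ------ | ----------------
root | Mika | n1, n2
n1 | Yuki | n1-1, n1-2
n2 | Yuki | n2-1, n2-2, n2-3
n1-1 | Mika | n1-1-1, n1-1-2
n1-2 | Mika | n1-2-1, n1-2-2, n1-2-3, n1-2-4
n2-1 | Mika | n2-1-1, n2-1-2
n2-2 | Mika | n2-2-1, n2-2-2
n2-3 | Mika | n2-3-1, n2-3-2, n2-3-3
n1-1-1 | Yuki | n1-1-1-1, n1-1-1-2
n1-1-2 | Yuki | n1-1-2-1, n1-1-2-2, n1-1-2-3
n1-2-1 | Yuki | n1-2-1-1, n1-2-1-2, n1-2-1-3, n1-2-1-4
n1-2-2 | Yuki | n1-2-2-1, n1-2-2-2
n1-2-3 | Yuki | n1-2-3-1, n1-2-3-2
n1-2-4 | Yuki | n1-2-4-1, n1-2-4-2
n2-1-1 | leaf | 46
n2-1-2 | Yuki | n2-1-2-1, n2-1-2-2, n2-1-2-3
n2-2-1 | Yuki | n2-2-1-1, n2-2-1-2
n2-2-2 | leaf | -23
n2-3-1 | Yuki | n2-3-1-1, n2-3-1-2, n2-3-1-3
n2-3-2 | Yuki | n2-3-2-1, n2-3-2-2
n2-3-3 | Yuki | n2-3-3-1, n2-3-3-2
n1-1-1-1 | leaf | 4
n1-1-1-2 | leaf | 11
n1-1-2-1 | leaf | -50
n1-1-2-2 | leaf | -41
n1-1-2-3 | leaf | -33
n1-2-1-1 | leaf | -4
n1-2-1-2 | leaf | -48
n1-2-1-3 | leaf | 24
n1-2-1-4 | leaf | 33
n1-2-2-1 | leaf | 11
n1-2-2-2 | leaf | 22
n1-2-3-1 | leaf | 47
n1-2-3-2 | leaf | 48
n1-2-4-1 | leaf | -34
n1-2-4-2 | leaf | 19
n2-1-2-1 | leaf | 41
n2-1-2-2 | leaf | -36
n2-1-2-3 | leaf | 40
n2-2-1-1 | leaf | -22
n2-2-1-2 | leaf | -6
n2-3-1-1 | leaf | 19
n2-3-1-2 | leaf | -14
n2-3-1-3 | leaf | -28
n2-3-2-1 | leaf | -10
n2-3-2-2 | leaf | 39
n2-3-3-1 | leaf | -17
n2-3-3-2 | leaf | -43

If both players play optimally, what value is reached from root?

n1-1-1 (Yuki): min(4, 11) = 4
n1-1-2 (Yuki): min(-50, -41, -33) = -50
n1-1 (Mika): max(4, -50) = 4
n1-2-1 (Yuki): min(-4, -48, 24, 33) = -48
n1-2-2 (Yuki): min(11, 22) = 11
n1-2-3 (Yuki): min(47, 48) = 47
n1-2-4 (Yuki): min(-34, 19) = -34
n1-2 (Mika): max(-48, 11, 47, -34) = 47
n1 (Yuki): min(4, 47) = 4
n2-1-2 (Yuki): min(41, -36, 40) = -36
n2-1 (Mika): max(46, -36) = 46
n2-2-1 (Yuki): min(-22, -6) = -22
n2-2 (Mika): max(-22, -23) = -22
n2-3-1 (Yuki): min(19, -14, -28) = -28
n2-3-2 (Yuki): min(-10, 39) = -10
n2-3-3 (Yuki): min(-17, -43) = -43
n2-3 (Mika): max(-28, -10, -43) = -10
n2 (Yuki): min(46, -22, -10) = -22
root (Mika): max(4, -22) = 4

4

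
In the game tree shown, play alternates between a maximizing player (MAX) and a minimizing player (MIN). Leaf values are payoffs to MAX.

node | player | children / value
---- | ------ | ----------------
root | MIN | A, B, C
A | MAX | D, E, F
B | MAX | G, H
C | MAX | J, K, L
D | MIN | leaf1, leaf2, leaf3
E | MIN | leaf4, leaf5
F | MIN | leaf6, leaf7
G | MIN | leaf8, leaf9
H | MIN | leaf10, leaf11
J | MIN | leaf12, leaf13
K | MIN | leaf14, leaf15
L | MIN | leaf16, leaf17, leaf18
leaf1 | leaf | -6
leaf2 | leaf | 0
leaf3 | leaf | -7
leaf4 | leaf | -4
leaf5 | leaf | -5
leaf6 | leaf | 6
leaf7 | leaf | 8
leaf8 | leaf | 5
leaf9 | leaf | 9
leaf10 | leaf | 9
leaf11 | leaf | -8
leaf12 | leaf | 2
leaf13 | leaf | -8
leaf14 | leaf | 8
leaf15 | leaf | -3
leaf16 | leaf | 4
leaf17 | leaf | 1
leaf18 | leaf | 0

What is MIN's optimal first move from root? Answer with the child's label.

C

D (MIN): min(-6, 0, -7) = -7
E (MIN): min(-4, -5) = -5
F (MIN): min(6, 8) = 6
A (MAX): max(-7, -5, 6) = 6
G (MIN): min(5, 9) = 5
H (MIN): min(9, -8) = -8
B (MAX): max(5, -8) = 5
J (MIN): min(2, -8) = -8
K (MIN): min(8, -3) = -3
L (MIN): min(4, 1, 0) = 0
C (MAX): max(-8, -3, 0) = 0
root (MIN): min(6, 5, 0) = 0
MIN at root wants the lowest of {A=6, B=5, C=0}, so chooses C.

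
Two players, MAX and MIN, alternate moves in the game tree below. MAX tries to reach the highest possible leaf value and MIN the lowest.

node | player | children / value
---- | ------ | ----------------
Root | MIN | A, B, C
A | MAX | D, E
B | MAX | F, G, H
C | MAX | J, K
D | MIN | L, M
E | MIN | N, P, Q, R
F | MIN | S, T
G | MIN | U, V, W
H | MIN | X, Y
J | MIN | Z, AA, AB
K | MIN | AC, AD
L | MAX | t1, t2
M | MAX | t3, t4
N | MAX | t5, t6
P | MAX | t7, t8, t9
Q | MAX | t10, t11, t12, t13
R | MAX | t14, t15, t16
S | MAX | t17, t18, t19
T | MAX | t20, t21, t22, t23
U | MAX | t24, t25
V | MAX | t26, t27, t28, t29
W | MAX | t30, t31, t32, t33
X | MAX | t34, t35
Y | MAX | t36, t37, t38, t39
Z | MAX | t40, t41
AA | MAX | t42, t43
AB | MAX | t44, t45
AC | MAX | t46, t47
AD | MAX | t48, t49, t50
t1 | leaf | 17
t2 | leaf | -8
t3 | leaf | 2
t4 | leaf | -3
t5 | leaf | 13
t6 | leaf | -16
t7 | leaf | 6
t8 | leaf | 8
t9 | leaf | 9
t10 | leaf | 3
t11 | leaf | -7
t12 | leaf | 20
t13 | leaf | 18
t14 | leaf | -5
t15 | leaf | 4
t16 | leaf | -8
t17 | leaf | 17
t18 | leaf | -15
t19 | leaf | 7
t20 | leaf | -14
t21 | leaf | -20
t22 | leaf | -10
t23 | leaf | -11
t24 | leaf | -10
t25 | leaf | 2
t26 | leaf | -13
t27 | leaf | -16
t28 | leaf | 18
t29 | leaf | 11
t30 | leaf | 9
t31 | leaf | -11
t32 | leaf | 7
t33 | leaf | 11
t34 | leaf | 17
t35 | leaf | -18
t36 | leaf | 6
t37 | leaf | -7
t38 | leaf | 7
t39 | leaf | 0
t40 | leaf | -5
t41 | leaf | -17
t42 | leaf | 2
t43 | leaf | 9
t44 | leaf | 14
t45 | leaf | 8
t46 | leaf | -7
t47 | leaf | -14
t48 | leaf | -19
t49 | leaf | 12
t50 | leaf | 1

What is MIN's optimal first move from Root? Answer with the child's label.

L (MAX): max(17, -8) = 17
M (MAX): max(2, -3) = 2
D (MIN): min(17, 2) = 2
N (MAX): max(13, -16) = 13
P (MAX): max(6, 8, 9) = 9
Q (MAX): max(3, -7, 20, 18) = 20
R (MAX): max(-5, 4, -8) = 4
E (MIN): min(13, 9, 20, 4) = 4
A (MAX): max(2, 4) = 4
S (MAX): max(17, -15, 7) = 17
T (MAX): max(-14, -20, -10, -11) = -10
F (MIN): min(17, -10) = -10
U (MAX): max(-10, 2) = 2
V (MAX): max(-13, -16, 18, 11) = 18
W (MAX): max(9, -11, 7, 11) = 11
G (MIN): min(2, 18, 11) = 2
X (MAX): max(17, -18) = 17
Y (MAX): max(6, -7, 7, 0) = 7
H (MIN): min(17, 7) = 7
B (MAX): max(-10, 2, 7) = 7
Z (MAX): max(-5, -17) = -5
AA (MAX): max(2, 9) = 9
AB (MAX): max(14, 8) = 14
J (MIN): min(-5, 9, 14) = -5
AC (MAX): max(-7, -14) = -7
AD (MAX): max(-19, 12, 1) = 12
K (MIN): min(-7, 12) = -7
C (MAX): max(-5, -7) = -5
Root (MIN): min(4, 7, -5) = -5
MIN at Root wants the lowest of {A=4, B=7, C=-5}, so chooses C.

C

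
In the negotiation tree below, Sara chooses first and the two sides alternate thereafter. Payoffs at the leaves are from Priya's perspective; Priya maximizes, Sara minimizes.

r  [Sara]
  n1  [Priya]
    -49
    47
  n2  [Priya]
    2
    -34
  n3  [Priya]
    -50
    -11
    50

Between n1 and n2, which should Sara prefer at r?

n2

n1 (Priya): max(-49, 47) = 47
n2 (Priya): max(2, -34) = 2
Sara prefers the lower value; n1=47, n2=2. n2 is better since 2 < 47.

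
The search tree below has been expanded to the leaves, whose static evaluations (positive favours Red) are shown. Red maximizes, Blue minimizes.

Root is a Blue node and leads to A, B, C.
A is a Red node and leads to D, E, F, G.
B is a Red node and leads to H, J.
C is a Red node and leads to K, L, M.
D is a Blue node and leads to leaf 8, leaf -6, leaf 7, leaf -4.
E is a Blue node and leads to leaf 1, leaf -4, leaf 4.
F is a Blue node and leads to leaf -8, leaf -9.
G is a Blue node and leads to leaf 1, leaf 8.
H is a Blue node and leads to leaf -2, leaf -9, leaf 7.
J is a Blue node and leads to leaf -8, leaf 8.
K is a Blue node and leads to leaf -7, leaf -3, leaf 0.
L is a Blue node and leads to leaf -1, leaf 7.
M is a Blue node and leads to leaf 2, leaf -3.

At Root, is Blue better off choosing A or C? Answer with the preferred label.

D (Blue): min(8, -6, 7, -4) = -6
E (Blue): min(1, -4, 4) = -4
F (Blue): min(-8, -9) = -9
G (Blue): min(1, 8) = 1
A (Red): max(-6, -4, -9, 1) = 1
K (Blue): min(-7, -3, 0) = -7
L (Blue): min(-1, 7) = -1
M (Blue): min(2, -3) = -3
C (Red): max(-7, -1, -3) = -1
Blue prefers the lower value; A=1, C=-1. C is better since -1 < 1.

C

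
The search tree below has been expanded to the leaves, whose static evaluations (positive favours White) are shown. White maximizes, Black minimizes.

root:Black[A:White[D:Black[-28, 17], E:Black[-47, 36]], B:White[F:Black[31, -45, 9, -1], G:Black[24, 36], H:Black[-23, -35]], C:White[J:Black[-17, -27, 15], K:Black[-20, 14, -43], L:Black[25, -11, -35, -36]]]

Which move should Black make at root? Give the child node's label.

A

D (Black): min(-28, 17) = -28
E (Black): min(-47, 36) = -47
A (White): max(-28, -47) = -28
F (Black): min(31, -45, 9, -1) = -45
G (Black): min(24, 36) = 24
H (Black): min(-23, -35) = -35
B (White): max(-45, 24, -35) = 24
J (Black): min(-17, -27, 15) = -27
K (Black): min(-20, 14, -43) = -43
L (Black): min(25, -11, -35, -36) = -36
C (White): max(-27, -43, -36) = -27
root (Black): min(-28, 24, -27) = -28
Black at root wants the lowest of {A=-28, B=24, C=-27}, so chooses A.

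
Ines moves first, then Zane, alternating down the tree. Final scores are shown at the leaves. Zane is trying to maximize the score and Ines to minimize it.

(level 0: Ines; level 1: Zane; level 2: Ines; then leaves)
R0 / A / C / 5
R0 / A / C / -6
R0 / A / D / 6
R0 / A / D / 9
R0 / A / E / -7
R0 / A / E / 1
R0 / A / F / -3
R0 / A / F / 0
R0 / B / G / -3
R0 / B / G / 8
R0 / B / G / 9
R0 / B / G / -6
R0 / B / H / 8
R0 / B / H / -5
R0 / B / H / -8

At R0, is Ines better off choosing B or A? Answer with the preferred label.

B

G (Ines): min(-3, 8, 9, -6) = -6
H (Ines): min(8, -5, -8) = -8
B (Zane): max(-6, -8) = -6
C (Ines): min(5, -6) = -6
D (Ines): min(6, 9) = 6
E (Ines): min(-7, 1) = -7
F (Ines): min(-3, 0) = -3
A (Zane): max(-6, 6, -7, -3) = 6
Ines prefers the lower value; B=-6, A=6. B is better since -6 < 6.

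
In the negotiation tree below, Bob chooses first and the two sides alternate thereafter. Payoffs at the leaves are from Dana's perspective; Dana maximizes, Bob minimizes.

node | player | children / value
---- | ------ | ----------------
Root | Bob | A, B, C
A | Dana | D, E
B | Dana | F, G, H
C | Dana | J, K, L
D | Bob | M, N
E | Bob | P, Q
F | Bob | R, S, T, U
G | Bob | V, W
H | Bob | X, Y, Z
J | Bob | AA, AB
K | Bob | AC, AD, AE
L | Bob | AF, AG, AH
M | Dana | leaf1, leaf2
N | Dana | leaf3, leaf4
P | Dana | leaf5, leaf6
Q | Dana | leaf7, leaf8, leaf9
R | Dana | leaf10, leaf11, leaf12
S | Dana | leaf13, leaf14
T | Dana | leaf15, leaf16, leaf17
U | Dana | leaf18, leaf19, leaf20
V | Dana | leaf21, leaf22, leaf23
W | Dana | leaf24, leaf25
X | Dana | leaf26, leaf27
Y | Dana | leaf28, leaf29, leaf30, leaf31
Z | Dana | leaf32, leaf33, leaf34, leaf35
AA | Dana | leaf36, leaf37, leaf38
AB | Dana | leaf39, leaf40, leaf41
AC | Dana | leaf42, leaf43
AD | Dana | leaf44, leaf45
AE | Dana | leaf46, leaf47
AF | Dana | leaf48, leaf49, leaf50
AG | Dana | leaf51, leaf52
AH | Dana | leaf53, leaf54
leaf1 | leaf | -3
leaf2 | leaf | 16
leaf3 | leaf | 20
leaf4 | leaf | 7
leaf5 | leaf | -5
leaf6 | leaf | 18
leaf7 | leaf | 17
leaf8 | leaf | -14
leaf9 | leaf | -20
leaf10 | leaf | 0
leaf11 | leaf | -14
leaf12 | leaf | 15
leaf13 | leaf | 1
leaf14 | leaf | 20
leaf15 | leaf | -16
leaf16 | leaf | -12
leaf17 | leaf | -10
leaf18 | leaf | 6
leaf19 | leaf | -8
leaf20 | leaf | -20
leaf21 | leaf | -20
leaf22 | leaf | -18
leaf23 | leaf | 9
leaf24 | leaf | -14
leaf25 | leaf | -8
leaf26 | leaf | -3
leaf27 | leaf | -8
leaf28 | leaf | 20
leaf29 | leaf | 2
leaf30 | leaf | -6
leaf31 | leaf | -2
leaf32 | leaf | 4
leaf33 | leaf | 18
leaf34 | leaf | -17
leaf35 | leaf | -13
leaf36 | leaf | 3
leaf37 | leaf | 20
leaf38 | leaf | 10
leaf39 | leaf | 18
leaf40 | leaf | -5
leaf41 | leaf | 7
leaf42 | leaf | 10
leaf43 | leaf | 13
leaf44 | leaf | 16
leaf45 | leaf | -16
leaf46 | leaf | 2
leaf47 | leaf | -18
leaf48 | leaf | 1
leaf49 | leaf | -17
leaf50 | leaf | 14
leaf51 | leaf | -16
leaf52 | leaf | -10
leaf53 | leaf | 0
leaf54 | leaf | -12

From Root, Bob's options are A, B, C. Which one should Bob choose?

B

M (Dana): max(-3, 16) = 16
N (Dana): max(20, 7) = 20
D (Bob): min(16, 20) = 16
P (Dana): max(-5, 18) = 18
Q (Dana): max(17, -14, -20) = 17
E (Bob): min(18, 17) = 17
A (Dana): max(16, 17) = 17
R (Dana): max(0, -14, 15) = 15
S (Dana): max(1, 20) = 20
T (Dana): max(-16, -12, -10) = -10
U (Dana): max(6, -8, -20) = 6
F (Bob): min(15, 20, -10, 6) = -10
V (Dana): max(-20, -18, 9) = 9
W (Dana): max(-14, -8) = -8
G (Bob): min(9, -8) = -8
X (Dana): max(-3, -8) = -3
Y (Dana): max(20, 2, -6, -2) = 20
Z (Dana): max(4, 18, -17, -13) = 18
H (Bob): min(-3, 20, 18) = -3
B (Dana): max(-10, -8, -3) = -3
AA (Dana): max(3, 20, 10) = 20
AB (Dana): max(18, -5, 7) = 18
J (Bob): min(20, 18) = 18
AC (Dana): max(10, 13) = 13
AD (Dana): max(16, -16) = 16
AE (Dana): max(2, -18) = 2
K (Bob): min(13, 16, 2) = 2
AF (Dana): max(1, -17, 14) = 14
AG (Dana): max(-16, -10) = -10
AH (Dana): max(0, -12) = 0
L (Bob): min(14, -10, 0) = -10
C (Dana): max(18, 2, -10) = 18
Root (Bob): min(17, -3, 18) = -3
Bob at Root wants the lowest of {A=17, B=-3, C=18}, so chooses B.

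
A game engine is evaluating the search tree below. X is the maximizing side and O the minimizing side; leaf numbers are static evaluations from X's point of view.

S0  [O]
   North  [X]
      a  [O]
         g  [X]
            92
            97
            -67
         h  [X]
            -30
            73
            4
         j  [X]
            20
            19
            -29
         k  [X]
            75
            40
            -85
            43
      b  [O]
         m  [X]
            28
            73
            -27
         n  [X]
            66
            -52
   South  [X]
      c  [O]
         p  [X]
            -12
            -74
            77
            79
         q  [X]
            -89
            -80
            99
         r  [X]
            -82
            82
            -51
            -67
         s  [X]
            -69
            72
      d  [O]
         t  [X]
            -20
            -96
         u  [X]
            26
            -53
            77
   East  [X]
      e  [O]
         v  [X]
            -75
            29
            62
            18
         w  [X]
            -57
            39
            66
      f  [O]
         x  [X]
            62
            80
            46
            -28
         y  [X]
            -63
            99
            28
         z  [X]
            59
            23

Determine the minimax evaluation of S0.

62

g (X): max(92, 97, -67) = 97
h (X): max(-30, 73, 4) = 73
j (X): max(20, 19, -29) = 20
k (X): max(75, 40, -85, 43) = 75
a (O): min(97, 73, 20, 75) = 20
m (X): max(28, 73, -27) = 73
n (X): max(66, -52) = 66
b (O): min(73, 66) = 66
North (X): max(20, 66) = 66
p (X): max(-12, -74, 77, 79) = 79
q (X): max(-89, -80, 99) = 99
r (X): max(-82, 82, -51, -67) = 82
s (X): max(-69, 72) = 72
c (O): min(79, 99, 82, 72) = 72
t (X): max(-20, -96) = -20
u (X): max(26, -53, 77) = 77
d (O): min(-20, 77) = -20
South (X): max(72, -20) = 72
v (X): max(-75, 29, 62, 18) = 62
w (X): max(-57, 39, 66) = 66
e (O): min(62, 66) = 62
x (X): max(62, 80, 46, -28) = 80
y (X): max(-63, 99, 28) = 99
z (X): max(59, 23) = 59
f (O): min(80, 99, 59) = 59
East (X): max(62, 59) = 62
S0 (O): min(66, 72, 62) = 62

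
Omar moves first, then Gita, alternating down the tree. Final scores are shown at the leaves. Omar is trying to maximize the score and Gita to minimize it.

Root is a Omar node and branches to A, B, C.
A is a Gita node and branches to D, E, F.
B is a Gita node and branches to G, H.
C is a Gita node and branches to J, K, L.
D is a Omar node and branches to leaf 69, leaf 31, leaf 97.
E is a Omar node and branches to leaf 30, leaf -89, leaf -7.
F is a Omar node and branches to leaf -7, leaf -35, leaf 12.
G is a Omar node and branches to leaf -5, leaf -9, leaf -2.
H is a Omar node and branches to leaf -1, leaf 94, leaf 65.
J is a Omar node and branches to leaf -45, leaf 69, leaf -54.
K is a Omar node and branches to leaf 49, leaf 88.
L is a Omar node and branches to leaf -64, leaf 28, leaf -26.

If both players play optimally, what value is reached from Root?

D (Omar): max(69, 31, 97) = 97
E (Omar): max(30, -89, -7) = 30
F (Omar): max(-7, -35, 12) = 12
A (Gita): min(97, 30, 12) = 12
G (Omar): max(-5, -9, -2) = -2
H (Omar): max(-1, 94, 65) = 94
B (Gita): min(-2, 94) = -2
J (Omar): max(-45, 69, -54) = 69
K (Omar): max(49, 88) = 88
L (Omar): max(-64, 28, -26) = 28
C (Gita): min(69, 88, 28) = 28
Root (Omar): max(12, -2, 28) = 28

28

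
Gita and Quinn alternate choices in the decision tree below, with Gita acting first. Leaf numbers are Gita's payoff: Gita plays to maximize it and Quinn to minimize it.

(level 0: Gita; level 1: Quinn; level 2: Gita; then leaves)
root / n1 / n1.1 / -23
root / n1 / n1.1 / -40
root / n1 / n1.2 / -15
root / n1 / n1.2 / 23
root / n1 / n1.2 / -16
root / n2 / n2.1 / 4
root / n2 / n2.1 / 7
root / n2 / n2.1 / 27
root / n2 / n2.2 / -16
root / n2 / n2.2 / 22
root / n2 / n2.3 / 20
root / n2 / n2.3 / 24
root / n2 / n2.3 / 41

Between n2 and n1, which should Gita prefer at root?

n2

n2.1 (Gita): max(4, 7, 27) = 27
n2.2 (Gita): max(-16, 22) = 22
n2.3 (Gita): max(20, 24, 41) = 41
n2 (Quinn): min(27, 22, 41) = 22
n1.1 (Gita): max(-23, -40) = -23
n1.2 (Gita): max(-15, 23, -16) = 23
n1 (Quinn): min(-23, 23) = -23
Gita prefers the higher value; n2=22, n1=-23. n2 is better since 22 > -23.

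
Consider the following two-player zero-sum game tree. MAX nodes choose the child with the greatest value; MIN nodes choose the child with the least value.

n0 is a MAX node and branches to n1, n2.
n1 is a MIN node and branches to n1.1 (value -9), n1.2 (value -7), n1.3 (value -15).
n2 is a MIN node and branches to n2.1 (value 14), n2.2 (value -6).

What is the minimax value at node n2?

-6

n2 (MIN): min(14, -6) = -6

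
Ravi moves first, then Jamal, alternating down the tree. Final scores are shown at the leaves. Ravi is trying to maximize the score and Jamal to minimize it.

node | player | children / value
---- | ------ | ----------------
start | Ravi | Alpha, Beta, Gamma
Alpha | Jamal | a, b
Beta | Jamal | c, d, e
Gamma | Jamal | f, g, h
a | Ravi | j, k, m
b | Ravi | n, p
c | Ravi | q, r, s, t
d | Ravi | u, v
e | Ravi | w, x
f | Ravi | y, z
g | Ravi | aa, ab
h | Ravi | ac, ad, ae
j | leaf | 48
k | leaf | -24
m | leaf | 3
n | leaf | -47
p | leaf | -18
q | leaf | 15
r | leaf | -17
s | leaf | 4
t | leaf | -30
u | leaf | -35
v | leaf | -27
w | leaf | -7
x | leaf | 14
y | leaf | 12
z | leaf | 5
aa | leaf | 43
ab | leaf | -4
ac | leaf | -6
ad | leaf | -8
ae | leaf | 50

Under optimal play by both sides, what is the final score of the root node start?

a (Ravi): max(48, -24, 3) = 48
b (Ravi): max(-47, -18) = -18
Alpha (Jamal): min(48, -18) = -18
c (Ravi): max(15, -17, 4, -30) = 15
d (Ravi): max(-35, -27) = -27
e (Ravi): max(-7, 14) = 14
Beta (Jamal): min(15, -27, 14) = -27
f (Ravi): max(12, 5) = 12
g (Ravi): max(43, -4) = 43
h (Ravi): max(-6, -8, 50) = 50
Gamma (Jamal): min(12, 43, 50) = 12
start (Ravi): max(-18, -27, 12) = 12

12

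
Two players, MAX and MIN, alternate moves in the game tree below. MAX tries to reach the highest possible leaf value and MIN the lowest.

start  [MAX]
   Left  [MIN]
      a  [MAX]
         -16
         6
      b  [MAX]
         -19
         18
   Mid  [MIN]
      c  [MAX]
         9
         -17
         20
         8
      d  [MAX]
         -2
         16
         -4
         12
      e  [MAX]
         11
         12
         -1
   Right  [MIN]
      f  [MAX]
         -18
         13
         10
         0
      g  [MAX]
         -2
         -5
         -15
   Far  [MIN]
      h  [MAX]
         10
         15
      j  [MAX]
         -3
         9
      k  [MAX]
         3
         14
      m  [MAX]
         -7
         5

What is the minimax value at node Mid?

c (MAX): max(9, -17, 20, 8) = 20
d (MAX): max(-2, 16, -4, 12) = 16
e (MAX): max(11, 12, -1) = 12
Mid (MIN): min(20, 16, 12) = 12

12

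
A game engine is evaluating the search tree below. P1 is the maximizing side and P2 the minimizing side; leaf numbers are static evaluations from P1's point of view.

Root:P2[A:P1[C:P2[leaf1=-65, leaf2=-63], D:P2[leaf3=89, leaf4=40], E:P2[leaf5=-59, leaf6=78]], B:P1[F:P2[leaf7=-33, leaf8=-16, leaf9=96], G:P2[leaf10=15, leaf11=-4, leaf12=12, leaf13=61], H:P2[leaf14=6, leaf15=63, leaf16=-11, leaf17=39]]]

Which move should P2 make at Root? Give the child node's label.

C (P2): min(-65, -63) = -65
D (P2): min(89, 40) = 40
E (P2): min(-59, 78) = -59
A (P1): max(-65, 40, -59) = 40
F (P2): min(-33, -16, 96) = -33
G (P2): min(15, -4, 12, 61) = -4
H (P2): min(6, 63, -11, 39) = -11
B (P1): max(-33, -4, -11) = -4
Root (P2): min(40, -4) = -4
P2 at Root wants the lowest of {A=40, B=-4}, so chooses B.

B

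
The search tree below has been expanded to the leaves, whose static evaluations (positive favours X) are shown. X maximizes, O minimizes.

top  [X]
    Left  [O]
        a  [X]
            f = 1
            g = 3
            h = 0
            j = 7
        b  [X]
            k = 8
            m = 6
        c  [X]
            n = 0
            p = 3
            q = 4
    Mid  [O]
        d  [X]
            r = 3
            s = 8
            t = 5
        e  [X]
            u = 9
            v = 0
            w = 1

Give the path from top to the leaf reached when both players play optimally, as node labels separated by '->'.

top -> Mid -> d -> s

a (X): max(1, 3, 0, 7) = 7
b (X): max(8, 6) = 8
c (X): max(0, 3, 4) = 4
Left (O): min(7, 8, 4) = 4
d (X): max(3, 8, 5) = 8
e (X): max(9, 0, 1) = 9
Mid (O): min(8, 9) = 8
top (X): max(4, 8) = 8
At top, X picks Mid (highest: 8).
At Mid, O picks d (lowest: 8).
At d, X picks s (highest: 8).
Terminal value 8.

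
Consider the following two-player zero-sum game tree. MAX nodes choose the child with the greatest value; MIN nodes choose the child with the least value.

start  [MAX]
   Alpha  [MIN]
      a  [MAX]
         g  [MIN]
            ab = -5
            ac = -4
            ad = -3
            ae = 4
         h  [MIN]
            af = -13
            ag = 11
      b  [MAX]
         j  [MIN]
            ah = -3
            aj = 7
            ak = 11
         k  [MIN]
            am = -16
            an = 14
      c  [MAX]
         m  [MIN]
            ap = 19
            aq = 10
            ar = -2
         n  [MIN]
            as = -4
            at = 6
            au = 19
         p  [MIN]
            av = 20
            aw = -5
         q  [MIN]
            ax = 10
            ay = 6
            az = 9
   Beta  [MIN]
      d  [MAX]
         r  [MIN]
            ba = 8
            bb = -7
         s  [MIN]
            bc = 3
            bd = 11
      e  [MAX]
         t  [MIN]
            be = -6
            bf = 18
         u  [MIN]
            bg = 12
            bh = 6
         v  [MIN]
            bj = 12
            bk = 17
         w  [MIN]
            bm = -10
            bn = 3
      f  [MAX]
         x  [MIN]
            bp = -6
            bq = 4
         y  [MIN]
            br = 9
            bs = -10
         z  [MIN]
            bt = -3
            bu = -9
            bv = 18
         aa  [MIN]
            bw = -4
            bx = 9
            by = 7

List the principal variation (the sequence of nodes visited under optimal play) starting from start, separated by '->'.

start -> Beta -> f -> aa -> bw

g (MIN): min(-5, -4, -3, 4) = -5
h (MIN): min(-13, 11) = -13
a (MAX): max(-5, -13) = -5
j (MIN): min(-3, 7, 11) = -3
k (MIN): min(-16, 14) = -16
b (MAX): max(-3, -16) = -3
m (MIN): min(19, 10, -2) = -2
n (MIN): min(-4, 6, 19) = -4
p (MIN): min(20, -5) = -5
q (MIN): min(10, 6, 9) = 6
c (MAX): max(-2, -4, -5, 6) = 6
Alpha (MIN): min(-5, -3, 6) = -5
r (MIN): min(8, -7) = -7
s (MIN): min(3, 11) = 3
d (MAX): max(-7, 3) = 3
t (MIN): min(-6, 18) = -6
u (MIN): min(12, 6) = 6
v (MIN): min(12, 17) = 12
w (MIN): min(-10, 3) = -10
e (MAX): max(-6, 6, 12, -10) = 12
x (MIN): min(-6, 4) = -6
y (MIN): min(9, -10) = -10
z (MIN): min(-3, -9, 18) = -9
aa (MIN): min(-4, 9, 7) = -4
f (MAX): max(-6, -10, -9, -4) = -4
Beta (MIN): min(3, 12, -4) = -4
start (MAX): max(-5, -4) = -4
At start, MAX picks Beta (highest: -4).
At Beta, MIN picks f (lowest: -4).
At f, MAX picks aa (highest: -4).
At aa, MIN picks bw (lowest: -4).
Terminal value -4.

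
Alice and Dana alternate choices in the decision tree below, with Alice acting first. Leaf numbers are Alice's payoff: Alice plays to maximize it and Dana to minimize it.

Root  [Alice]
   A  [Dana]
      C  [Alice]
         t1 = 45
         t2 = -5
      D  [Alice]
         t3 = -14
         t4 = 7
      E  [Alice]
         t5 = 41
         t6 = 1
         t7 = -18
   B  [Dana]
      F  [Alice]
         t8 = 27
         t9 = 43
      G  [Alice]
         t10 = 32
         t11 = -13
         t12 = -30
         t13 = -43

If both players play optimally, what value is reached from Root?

32

C (Alice): max(45, -5) = 45
D (Alice): max(-14, 7) = 7
E (Alice): max(41, 1, -18) = 41
A (Dana): min(45, 7, 41) = 7
F (Alice): max(27, 43) = 43
G (Alice): max(32, -13, -30, -43) = 32
B (Dana): min(43, 32) = 32
Root (Alice): max(7, 32) = 32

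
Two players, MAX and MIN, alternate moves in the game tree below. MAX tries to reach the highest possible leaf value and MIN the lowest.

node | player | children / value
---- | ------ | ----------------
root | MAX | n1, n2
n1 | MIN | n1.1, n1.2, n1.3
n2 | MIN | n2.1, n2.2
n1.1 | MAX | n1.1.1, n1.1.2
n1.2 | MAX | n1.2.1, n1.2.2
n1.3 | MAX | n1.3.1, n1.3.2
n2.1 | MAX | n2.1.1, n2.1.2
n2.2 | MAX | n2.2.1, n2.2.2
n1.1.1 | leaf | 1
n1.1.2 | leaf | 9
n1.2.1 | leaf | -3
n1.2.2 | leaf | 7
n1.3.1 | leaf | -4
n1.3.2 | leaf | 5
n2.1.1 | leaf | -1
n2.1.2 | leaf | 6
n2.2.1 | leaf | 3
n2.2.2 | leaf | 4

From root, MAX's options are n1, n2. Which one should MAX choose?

n1

n1.1 (MAX): max(1, 9) = 9
n1.2 (MAX): max(-3, 7) = 7
n1.3 (MAX): max(-4, 5) = 5
n1 (MIN): min(9, 7, 5) = 5
n2.1 (MAX): max(-1, 6) = 6
n2.2 (MAX): max(3, 4) = 4
n2 (MIN): min(6, 4) = 4
root (MAX): max(5, 4) = 5
MAX at root wants the highest of {n1=5, n2=4}, so chooses n1.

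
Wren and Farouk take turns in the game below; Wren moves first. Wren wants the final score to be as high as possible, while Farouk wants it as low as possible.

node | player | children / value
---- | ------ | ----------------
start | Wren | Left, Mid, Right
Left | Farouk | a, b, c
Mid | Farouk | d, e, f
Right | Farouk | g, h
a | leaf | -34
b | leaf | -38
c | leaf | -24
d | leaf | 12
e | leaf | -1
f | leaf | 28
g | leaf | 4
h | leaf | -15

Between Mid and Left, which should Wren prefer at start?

Mid

Mid (Farouk): min(12, -1, 28) = -1
Left (Farouk): min(-34, -38, -24) = -38
Wren prefers the higher value; Mid=-1, Left=-38. Mid is better since -1 > -38.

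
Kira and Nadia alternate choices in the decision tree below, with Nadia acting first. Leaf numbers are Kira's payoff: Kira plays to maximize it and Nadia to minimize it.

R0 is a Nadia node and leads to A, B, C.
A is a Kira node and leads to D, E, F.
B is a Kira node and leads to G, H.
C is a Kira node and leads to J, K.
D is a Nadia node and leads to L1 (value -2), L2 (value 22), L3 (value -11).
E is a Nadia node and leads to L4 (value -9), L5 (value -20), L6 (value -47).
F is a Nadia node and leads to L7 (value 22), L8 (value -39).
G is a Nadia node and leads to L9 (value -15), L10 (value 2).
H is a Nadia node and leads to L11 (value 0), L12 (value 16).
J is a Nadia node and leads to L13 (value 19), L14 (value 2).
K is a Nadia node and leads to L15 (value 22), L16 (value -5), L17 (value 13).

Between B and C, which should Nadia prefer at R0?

G (Nadia): min(-15, 2) = -15
H (Nadia): min(0, 16) = 0
B (Kira): max(-15, 0) = 0
J (Nadia): min(19, 2) = 2
K (Nadia): min(22, -5, 13) = -5
C (Kira): max(2, -5) = 2
Nadia prefers the lower value; B=0, C=2. B is better since 0 < 2.

B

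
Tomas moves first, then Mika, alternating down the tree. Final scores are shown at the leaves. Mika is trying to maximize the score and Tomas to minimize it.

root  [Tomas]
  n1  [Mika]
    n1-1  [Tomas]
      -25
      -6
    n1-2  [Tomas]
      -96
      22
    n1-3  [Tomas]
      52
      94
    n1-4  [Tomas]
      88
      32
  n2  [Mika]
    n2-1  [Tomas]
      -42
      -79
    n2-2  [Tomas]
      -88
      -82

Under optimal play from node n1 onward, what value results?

n1-1 (Tomas): min(-25, -6) = -25
n1-2 (Tomas): min(-96, 22) = -96
n1-3 (Tomas): min(52, 94) = 52
n1-4 (Tomas): min(88, 32) = 32
n1 (Mika): max(-25, -96, 52, 32) = 52

52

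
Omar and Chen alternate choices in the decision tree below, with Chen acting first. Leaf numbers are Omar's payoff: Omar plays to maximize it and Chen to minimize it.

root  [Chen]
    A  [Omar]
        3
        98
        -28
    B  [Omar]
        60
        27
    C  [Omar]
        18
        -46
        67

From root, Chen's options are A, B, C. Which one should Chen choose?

A (Omar): max(3, 98, -28) = 98
B (Omar): max(60, 27) = 60
C (Omar): max(18, -46, 67) = 67
root (Chen): min(98, 60, 67) = 60
Chen at root wants the lowest of {A=98, B=60, C=67}, so chooses B.

B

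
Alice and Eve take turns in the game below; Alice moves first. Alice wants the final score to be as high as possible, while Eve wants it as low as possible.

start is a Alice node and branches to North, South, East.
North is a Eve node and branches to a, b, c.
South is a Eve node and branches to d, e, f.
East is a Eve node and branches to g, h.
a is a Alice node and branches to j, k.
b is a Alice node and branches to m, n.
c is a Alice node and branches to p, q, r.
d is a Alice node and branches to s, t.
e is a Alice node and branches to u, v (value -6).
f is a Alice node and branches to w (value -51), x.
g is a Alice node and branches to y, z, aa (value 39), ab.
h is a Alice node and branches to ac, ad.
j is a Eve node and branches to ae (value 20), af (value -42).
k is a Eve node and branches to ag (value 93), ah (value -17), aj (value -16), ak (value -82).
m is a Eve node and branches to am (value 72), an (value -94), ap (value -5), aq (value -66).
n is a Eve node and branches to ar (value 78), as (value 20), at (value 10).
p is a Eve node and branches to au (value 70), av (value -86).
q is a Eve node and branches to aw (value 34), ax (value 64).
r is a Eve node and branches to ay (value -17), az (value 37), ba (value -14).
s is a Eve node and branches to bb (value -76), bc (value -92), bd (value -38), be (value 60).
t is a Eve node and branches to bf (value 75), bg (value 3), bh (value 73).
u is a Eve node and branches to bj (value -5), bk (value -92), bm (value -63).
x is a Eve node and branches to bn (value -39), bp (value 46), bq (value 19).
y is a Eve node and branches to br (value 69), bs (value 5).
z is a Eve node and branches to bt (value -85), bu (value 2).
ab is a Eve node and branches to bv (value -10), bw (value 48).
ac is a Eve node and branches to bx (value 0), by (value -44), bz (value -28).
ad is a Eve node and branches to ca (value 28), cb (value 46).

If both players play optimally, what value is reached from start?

28

j (Eve): min(20, -42) = -42
k (Eve): min(93, -17, -16, -82) = -82
a (Alice): max(-42, -82) = -42
m (Eve): min(72, -94, -5, -66) = -94
n (Eve): min(78, 20, 10) = 10
b (Alice): max(-94, 10) = 10
p (Eve): min(70, -86) = -86
q (Eve): min(34, 64) = 34
r (Eve): min(-17, 37, -14) = -17
c (Alice): max(-86, 34, -17) = 34
North (Eve): min(-42, 10, 34) = -42
s (Eve): min(-76, -92, -38, 60) = -92
t (Eve): min(75, 3, 73) = 3
d (Alice): max(-92, 3) = 3
u (Eve): min(-5, -92, -63) = -92
e (Alice): max(-92, -6) = -6
x (Eve): min(-39, 46, 19) = -39
f (Alice): max(-51, -39) = -39
South (Eve): min(3, -6, -39) = -39
y (Eve): min(69, 5) = 5
z (Eve): min(-85, 2) = -85
ab (Eve): min(-10, 48) = -10
g (Alice): max(5, -85, 39, -10) = 39
ac (Eve): min(0, -44, -28) = -44
ad (Eve): min(28, 46) = 28
h (Alice): max(-44, 28) = 28
East (Eve): min(39, 28) = 28
start (Alice): max(-42, -39, 28) = 28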